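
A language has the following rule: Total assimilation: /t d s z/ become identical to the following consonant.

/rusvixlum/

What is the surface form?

/s/ before /v/ → [v] (total assimilation)

[ruvvixlum]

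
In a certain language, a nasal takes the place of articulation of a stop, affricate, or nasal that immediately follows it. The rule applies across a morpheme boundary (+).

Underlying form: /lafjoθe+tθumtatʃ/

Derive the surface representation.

[lafjoθe+tθuntatʃ]

/m/ before /t/ (alveolar) → [n]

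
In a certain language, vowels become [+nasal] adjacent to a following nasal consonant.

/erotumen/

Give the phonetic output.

/u/ before nasal /m/ → [ũ]
/e/ before nasal /n/ → [ẽ]

[erotũmẽn]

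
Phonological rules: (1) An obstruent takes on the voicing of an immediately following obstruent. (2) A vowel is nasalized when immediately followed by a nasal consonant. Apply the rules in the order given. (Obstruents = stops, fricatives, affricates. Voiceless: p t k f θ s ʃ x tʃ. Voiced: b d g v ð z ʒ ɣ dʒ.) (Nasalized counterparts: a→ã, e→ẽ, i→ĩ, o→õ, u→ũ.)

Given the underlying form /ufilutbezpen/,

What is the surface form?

Rule 1: /t/ before /b/ (voiced) → [d]
Rule 1: /z/ before /p/ (voiceless) → [s]
After rule 1: ufiludbespen
Rule 2: /e/ before nasal /n/ → [ẽ]

[ufiludbespẽn]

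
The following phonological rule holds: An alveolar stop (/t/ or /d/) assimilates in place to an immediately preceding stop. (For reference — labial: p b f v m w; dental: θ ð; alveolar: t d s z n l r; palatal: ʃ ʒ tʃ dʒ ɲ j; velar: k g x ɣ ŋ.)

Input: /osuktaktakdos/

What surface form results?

/t/ after /k/ (velar) → [k]
/t/ after /k/ (velar) → [k]
/d/ after /k/ (velar) → [g]

[osukkakkakgos]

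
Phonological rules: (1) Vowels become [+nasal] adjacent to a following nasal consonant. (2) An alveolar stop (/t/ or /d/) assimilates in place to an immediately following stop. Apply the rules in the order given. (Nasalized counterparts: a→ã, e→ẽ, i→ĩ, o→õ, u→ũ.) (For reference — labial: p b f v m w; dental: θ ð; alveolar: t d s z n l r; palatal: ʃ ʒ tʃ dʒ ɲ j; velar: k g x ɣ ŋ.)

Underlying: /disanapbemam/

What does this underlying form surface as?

[disãnapbẽmãm]

Rule 1: /a/ before nasal /n/ → [ã]
Rule 1: /e/ before nasal /m/ → [ẽ]
Rule 1: /a/ before nasal /m/ → [ã]
After rule 1: disãnapbẽmãm
Rule 2: no segment meets the rule's conditions; no change.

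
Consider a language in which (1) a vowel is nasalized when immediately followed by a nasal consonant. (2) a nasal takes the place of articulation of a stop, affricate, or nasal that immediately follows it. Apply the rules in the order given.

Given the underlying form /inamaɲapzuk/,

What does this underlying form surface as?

Rule 1: /i/ before nasal /n/ → [ĩ]
Rule 1: /a/ before nasal /m/ → [ã]
Rule 1: /a/ before nasal /ɲ/ → [ã]
After rule 1: ĩnãmãɲapzuk
Rule 2: no segment meets the rule's conditions; no change.

[ĩnãmãɲapzuk]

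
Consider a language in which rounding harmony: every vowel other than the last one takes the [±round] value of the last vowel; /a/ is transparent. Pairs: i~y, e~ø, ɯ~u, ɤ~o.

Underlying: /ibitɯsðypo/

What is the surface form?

[ybytusðypo]

/i/ harmonizes with /o/ ([+round]) → [y]
/i/ harmonizes with /o/ ([+round]) → [y]
/ɯ/ harmonizes with /o/ ([+round]) → [u]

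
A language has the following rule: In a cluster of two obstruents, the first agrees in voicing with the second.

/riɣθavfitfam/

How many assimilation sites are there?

/ɣ/ before /θ/ (voiceless) → [x]
/v/ before /f/ (voiceless) → [f]
2 segments change.

2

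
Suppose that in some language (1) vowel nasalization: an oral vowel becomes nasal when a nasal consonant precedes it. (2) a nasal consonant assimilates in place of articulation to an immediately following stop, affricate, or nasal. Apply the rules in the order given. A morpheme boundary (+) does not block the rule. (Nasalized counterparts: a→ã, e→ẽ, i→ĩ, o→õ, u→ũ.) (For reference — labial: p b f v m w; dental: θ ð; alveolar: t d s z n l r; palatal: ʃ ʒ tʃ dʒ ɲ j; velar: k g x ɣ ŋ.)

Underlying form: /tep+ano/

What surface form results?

Rule 1: /o/ after nasal /n/ → [õ]
After rule 1: tep+anõ
Rule 2: no segment meets the rule's conditions; no change.

[tep+anõ]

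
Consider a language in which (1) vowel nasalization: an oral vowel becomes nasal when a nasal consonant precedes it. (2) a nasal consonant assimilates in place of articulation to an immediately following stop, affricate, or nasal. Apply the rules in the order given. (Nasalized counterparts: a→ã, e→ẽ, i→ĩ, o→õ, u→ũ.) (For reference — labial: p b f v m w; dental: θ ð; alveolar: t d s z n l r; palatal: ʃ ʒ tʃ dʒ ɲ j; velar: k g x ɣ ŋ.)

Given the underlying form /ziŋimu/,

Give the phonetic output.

Rule 1: /i/ after nasal /ŋ/ → [ĩ]
Rule 1: /u/ after nasal /m/ → [ũ]
After rule 1: ziŋĩmũ
Rule 2: no segment meets the rule's conditions; no change.

[ziŋĩmũ]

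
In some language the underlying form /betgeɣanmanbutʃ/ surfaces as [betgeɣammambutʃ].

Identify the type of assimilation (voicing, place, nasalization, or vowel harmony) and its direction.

place assimilation, regressive

/n/→[m] /n/→[m].
Each target copies a feature from the following segment, so the direction is regressive.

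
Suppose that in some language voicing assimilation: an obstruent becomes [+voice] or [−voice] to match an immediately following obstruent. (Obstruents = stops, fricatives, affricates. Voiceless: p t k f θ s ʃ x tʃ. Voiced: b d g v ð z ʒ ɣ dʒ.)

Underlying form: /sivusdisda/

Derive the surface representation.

/s/ before /d/ (voiced) → [z]
/s/ before /d/ (voiced) → [z]

[sivuzdizda]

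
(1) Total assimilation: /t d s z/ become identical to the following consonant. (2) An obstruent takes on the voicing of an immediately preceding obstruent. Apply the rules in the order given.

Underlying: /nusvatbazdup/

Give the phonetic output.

[nuvvabbaddup]

Rule 1: /s/ before /v/ → [v] (total assimilation)
Rule 1: /t/ before /b/ → [b] (total assimilation)
Rule 1: /z/ before /d/ → [d] (total assimilation)
After rule 1: nuvvabbaddup
Rule 2: no segment meets the rule's conditions; no change.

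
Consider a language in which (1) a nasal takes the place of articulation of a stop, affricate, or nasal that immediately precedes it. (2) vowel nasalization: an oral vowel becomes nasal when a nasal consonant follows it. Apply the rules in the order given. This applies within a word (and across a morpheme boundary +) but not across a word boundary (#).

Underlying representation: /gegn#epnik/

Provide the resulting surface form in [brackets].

[gegŋ#epmik]

Rule 1: /n/ after /g/ (velar) → [ŋ]
Rule 1: /n/ after /p/ (labial) → [m]
After rule 1: gegŋ#epmik
Rule 2: no segment meets the rule's conditions; no change.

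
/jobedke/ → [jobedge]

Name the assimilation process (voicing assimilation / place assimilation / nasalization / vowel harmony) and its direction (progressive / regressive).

voicing assimilation, progressive

/k/→[g].
Each target copies a feature from the preceding segment, so the direction is progressive.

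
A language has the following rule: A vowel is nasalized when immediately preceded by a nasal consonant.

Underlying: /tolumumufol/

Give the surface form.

[tolumũmũfol]

/u/ after nasal /m/ → [ũ]
/u/ after nasal /m/ → [ũ]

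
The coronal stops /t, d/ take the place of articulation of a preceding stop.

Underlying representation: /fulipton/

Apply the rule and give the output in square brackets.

/t/ after /p/ (labial) → [p]

[fulippon]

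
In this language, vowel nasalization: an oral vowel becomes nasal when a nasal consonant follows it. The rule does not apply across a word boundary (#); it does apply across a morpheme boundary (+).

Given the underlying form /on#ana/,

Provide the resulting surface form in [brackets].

/o/ before nasal /n/ → [õ]
/a/ before nasal /n/ → [ã]

[õn#ãna]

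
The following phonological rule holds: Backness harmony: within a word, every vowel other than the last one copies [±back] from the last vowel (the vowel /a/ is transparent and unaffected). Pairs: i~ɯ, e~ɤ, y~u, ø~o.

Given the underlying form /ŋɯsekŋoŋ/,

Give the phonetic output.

/e/ harmonizes with /o/ ([+back]) → [ɤ]

[ŋɯsɤkŋoŋ]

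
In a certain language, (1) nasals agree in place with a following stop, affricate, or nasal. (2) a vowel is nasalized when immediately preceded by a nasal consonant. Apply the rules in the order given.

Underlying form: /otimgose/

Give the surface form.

Rule 1: /m/ before /g/ (velar) → [ŋ]
After rule 1: otiŋgose
Rule 2: no segment meets the rule's conditions; no change.

[otiŋgose]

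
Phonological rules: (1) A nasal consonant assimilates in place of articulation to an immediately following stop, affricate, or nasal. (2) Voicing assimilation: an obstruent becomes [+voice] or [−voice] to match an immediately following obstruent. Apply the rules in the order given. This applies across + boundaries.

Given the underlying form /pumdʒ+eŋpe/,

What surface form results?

Rule 1: /m/ before /dʒ/ (palatal) → [ɲ]
Rule 1: /ŋ/ before /p/ (labial) → [m]
After rule 1: puɲdʒ+empe
Rule 2: no segment meets the rule's conditions; no change.

[puɲdʒ+empe]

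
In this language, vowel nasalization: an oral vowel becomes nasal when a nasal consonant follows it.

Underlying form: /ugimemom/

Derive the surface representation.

[ugĩmẽmõm]

/i/ before nasal /m/ → [ĩ]
/e/ before nasal /m/ → [ẽ]
/o/ before nasal /m/ → [õ]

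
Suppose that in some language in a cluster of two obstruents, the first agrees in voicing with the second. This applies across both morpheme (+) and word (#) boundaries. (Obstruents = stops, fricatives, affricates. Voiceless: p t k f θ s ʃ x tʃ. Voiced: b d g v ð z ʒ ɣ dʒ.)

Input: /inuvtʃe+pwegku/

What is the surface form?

[inuftʃe+pwekku]

/v/ before /tʃ/ (voiceless) → [f]
/g/ before /k/ (voiceless) → [k]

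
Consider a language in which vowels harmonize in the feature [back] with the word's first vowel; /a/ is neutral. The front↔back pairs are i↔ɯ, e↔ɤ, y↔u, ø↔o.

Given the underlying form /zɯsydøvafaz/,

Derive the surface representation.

/y/ harmonizes with /ɯ/ ([+back]) → [u]
/ø/ harmonizes with /ɯ/ ([+back]) → [o]

[zɯsudovafaz]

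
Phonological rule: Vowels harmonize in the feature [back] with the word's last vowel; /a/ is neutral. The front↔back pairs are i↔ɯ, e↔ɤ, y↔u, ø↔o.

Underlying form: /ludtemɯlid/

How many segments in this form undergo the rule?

/u/ harmonizes with /i/ ([-back]) → [y]
/ɯ/ harmonizes with /i/ ([-back]) → [i]
2 segments change.

2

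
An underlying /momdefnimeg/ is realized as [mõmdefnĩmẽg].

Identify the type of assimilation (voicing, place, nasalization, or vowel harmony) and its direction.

/o/→[õ] /i/→[ĩ] /e/→[ẽ].
Each target copies a feature from the preceding segment, so the direction is progressive.

nasalization, progressive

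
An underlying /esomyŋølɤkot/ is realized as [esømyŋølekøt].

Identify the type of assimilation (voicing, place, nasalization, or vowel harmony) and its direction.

/o/→[ø] /ɤ/→[e] /o/→[ø].
Vowels agree with the first vowel, so the harmony is progressive.

vowel harmony, progressive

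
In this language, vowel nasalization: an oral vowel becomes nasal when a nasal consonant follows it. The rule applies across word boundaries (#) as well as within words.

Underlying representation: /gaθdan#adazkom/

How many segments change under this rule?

/a/ before nasal /n/ → [ã]
/o/ before nasal /m/ → [õ]
2 segments change.

2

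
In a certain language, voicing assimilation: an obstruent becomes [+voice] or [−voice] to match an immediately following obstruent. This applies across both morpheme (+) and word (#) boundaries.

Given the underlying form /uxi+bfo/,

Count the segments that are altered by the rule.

1

/b/ before /f/ (voiceless) → [p]
1 segment changes.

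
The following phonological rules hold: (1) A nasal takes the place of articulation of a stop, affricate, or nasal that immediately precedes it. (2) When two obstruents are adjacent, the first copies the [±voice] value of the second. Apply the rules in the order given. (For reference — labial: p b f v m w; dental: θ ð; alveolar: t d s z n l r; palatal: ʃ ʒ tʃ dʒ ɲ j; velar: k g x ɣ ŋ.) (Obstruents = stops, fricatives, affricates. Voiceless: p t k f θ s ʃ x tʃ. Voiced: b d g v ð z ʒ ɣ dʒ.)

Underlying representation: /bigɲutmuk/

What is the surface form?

Rule 1: /ɲ/ after /g/ (velar) → [ŋ]
Rule 1: /m/ after /t/ (alveolar) → [n]
After rule 1: bigŋutnuk
Rule 2: no segment meets the rule's conditions; no change.

[bigŋutnuk]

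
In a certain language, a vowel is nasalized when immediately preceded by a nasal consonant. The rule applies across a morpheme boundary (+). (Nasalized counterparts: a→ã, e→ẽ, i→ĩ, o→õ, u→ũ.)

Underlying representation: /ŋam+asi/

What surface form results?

/a/ after nasal /ŋ/ → [ã]
/a/ after nasal /m/ → [ã]

[ŋãm+ãsi]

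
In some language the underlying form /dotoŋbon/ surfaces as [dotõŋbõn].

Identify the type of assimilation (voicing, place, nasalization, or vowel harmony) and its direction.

/o/→[õ] /o/→[õ].
Each target copies a feature from the following segment, so the direction is regressive.

nasalization, regressive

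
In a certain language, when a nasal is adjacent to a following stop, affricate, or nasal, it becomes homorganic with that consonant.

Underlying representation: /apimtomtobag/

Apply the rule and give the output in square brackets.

/m/ before /t/ (alveolar) → [n]
/m/ before /t/ (alveolar) → [n]

[apintontobag]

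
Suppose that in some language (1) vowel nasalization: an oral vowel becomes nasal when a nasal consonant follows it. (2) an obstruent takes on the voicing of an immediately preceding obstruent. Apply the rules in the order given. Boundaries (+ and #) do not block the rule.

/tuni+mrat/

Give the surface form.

Rule 1: /u/ before nasal /n/ → [ũ]
Rule 1: /i/ before nasal /m/ → [ĩ]
After rule 1: tũnĩ+mrat
Rule 2: no segment meets the rule's conditions; no change.

[tũnĩ+mrat]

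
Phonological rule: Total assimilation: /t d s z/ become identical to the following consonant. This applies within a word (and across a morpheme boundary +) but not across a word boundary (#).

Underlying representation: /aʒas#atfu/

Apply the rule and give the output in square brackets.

/t/ before /f/ → [f] (total assimilation)

[aʒas#affu]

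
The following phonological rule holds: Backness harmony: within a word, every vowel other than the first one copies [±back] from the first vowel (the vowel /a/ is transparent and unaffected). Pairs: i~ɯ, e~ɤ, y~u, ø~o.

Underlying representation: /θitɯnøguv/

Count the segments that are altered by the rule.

/ɯ/ harmonizes with /i/ ([-back]) → [i]
/u/ harmonizes with /i/ ([-back]) → [y]
2 segments change.

2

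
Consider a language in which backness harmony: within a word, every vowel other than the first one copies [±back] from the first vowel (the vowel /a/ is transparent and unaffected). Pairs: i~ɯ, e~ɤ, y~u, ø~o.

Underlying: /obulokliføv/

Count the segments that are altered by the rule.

/i/ harmonizes with /o/ ([+back]) → [ɯ]
/ø/ harmonizes with /o/ ([+back]) → [o]
2 segments change.

2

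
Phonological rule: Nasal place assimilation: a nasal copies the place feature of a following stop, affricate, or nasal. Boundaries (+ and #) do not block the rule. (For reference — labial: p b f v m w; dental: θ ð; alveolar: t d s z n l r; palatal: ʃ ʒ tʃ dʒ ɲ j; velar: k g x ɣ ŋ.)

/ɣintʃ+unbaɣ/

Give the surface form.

/n/ before /tʃ/ (palatal) → [ɲ]
/n/ before /b/ (labial) → [m]

[ɣiɲtʃ+umbaɣ]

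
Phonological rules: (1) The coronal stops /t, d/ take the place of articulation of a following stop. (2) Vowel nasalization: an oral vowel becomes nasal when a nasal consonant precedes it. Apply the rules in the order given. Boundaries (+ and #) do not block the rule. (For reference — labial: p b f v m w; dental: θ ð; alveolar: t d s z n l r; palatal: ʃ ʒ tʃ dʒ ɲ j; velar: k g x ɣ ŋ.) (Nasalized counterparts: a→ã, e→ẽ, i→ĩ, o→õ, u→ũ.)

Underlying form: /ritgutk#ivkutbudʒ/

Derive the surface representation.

Rule 1: /t/ before /g/ (velar) → [k]
Rule 1: /t/ before /k/ (velar) → [k]
Rule 1: /t/ before /b/ (labial) → [p]
After rule 1: rikgukk#ivkupbudʒ
Rule 2: no segment meets the rule's conditions; no change.

[rikgukk#ivkupbudʒ]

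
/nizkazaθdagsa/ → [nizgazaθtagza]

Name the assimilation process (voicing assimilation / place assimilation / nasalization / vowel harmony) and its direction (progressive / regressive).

voicing assimilation, progressive

/k/→[g] /d/→[t] /s/→[z].
Each target copies a feature from the preceding segment, so the direction is progressive.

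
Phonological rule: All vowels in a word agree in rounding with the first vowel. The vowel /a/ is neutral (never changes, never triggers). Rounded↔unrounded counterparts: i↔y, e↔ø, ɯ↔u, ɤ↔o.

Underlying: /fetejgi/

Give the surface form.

no segment meets the rule's conditions; no change.

[fetejgi]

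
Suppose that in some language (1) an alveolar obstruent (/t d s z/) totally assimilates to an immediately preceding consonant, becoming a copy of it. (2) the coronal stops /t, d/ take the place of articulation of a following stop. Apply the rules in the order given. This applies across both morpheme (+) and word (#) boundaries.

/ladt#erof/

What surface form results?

Rule 1: /t/ after /d/ → [d] (total assimilation)
After rule 1: ladd#erof
Rule 2: no segment meets the rule's conditions; no change.

[ladd#erof]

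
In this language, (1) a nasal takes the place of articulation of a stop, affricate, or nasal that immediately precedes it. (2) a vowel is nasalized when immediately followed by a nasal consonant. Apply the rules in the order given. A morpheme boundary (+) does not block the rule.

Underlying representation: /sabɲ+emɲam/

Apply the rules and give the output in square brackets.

[sabm+ẽmmãm]

Rule 1: /ɲ/ after /b/ (labial) → [m]
Rule 1: /ɲ/ after /m/ (labial) → [m]
After rule 1: sabm+emmam
Rule 2: /e/ before nasal /m/ → [ẽ]
Rule 2: /a/ before nasal /m/ → [ã]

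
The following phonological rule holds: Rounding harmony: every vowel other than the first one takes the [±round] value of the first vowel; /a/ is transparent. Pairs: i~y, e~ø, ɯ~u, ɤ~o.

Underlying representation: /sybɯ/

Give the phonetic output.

[sybu]

/ɯ/ harmonizes with /y/ ([+round]) → [u]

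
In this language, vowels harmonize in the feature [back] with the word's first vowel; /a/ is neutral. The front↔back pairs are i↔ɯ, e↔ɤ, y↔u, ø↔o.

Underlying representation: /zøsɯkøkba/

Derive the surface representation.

/ɯ/ harmonizes with /ø/ ([-back]) → [i]

[zøsikøkba]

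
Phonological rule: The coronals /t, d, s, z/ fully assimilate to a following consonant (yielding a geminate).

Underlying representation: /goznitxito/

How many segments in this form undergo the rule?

2

/z/ before /n/ → [n] (total assimilation)
/t/ before /x/ → [x] (total assimilation)
2 segments change.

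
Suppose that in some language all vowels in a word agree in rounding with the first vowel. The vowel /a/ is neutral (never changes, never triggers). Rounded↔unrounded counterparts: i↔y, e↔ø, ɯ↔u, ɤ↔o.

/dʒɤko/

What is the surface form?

/o/ harmonizes with /ɤ/ ([-round]) → [ɤ]

[dʒɤkɤ]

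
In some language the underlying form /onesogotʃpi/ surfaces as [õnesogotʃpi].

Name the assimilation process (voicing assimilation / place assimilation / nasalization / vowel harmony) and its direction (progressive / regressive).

/o/→[õ].
Each target copies a feature from the following segment, so the direction is regressive.

nasalization, regressive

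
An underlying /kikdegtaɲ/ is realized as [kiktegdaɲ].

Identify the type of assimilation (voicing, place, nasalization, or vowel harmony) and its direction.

/d/→[t] /t/→[d].
Each target copies a feature from the preceding segment, so the direction is progressive.

voicing assimilation, progressive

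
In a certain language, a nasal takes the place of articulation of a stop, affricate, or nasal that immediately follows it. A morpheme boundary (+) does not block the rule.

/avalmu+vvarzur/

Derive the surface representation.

no segment meets the rule's conditions; no change.

[avalmu+vvarzur]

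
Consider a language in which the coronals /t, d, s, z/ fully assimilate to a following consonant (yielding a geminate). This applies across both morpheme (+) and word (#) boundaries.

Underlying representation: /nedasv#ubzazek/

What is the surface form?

[nedavv#ubzazek]

/s/ before /v/ → [v] (total assimilation)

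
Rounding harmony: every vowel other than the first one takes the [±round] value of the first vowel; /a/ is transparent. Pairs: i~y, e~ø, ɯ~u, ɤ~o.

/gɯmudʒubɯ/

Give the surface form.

/u/ harmonizes with /ɯ/ ([-round]) → [ɯ]
/u/ harmonizes with /ɯ/ ([-round]) → [ɯ]

[gɯmɯdʒɯbɯ]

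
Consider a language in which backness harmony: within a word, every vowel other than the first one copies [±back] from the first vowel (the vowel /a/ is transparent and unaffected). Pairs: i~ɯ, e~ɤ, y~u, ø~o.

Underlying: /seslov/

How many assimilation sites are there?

/o/ harmonizes with /e/ ([-back]) → [ø]
1 segment changes.

1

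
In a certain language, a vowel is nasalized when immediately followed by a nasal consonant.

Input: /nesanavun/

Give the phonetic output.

[nesãnavũn]

/a/ before nasal /n/ → [ã]
/u/ before nasal /n/ → [ũ]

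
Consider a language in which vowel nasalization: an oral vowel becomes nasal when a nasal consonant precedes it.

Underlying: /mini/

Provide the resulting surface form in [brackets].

[mĩnĩ]

/i/ after nasal /m/ → [ĩ]
/i/ after nasal /n/ → [ĩ]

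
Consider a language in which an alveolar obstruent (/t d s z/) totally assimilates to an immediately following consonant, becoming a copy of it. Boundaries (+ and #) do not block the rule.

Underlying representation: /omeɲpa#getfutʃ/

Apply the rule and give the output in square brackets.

[omeɲpa#geffutʃ]

/t/ before /f/ → [f] (total assimilation)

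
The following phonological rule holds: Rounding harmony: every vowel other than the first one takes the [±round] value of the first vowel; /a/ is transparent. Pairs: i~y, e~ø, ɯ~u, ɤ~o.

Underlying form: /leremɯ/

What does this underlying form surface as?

no segment meets the rule's conditions; no change.

[leremɯ]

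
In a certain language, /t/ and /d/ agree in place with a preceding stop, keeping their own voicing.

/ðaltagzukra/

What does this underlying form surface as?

no segment meets the rule's conditions; no change.

[ðaltagzukra]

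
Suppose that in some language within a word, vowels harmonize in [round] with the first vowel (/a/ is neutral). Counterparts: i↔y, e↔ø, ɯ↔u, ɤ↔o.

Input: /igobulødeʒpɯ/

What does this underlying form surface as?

[igɤbɯledeʒpɯ]

/o/ harmonizes with /i/ ([-round]) → [ɤ]
/u/ harmonizes with /i/ ([-round]) → [ɯ]
/ø/ harmonizes with /i/ ([-round]) → [e]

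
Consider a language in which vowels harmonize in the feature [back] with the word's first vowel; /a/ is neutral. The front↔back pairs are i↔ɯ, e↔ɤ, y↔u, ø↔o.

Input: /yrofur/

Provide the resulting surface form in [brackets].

/o/ harmonizes with /y/ ([-back]) → [ø]
/u/ harmonizes with /y/ ([-back]) → [y]

[yrøfyr]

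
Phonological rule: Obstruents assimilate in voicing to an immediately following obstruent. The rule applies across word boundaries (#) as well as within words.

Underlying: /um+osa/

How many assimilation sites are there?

No segment meets the rule's conditions.

0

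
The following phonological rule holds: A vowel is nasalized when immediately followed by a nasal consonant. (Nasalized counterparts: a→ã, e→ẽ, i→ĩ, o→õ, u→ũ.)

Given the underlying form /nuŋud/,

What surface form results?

[nũŋud]

/u/ before nasal /ŋ/ → [ũ]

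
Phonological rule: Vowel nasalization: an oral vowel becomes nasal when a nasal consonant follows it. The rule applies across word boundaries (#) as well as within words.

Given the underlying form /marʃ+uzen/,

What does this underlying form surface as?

[marʃ+uzẽn]

/e/ before nasal /n/ → [ẽ]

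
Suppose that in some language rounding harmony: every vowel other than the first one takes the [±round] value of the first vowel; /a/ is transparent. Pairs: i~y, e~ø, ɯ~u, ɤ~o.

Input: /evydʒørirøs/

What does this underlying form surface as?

[evidʒerires]

/y/ harmonizes with /e/ ([-round]) → [i]
/ø/ harmonizes with /e/ ([-round]) → [e]
/ø/ harmonizes with /e/ ([-round]) → [e]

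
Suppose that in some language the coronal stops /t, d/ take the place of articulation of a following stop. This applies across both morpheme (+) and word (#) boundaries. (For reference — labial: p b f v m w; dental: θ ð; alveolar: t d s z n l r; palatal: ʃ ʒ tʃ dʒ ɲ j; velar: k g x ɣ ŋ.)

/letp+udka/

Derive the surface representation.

[lepp+ugka]

/t/ before /p/ (labial) → [p]
/d/ before /k/ (velar) → [g]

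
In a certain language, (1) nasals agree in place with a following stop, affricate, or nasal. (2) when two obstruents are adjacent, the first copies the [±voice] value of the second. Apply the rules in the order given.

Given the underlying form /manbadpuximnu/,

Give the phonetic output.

Rule 1: /n/ before /b/ (labial) → [m]
Rule 1: /m/ before /n/ (alveolar) → [n]
After rule 1: mambadpuxinnu
Rule 2: /d/ before /p/ (voiceless) → [t]

[mambatpuxinnu]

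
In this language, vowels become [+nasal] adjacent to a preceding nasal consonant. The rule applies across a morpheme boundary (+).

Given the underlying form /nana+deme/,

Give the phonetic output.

[nãnã+demẽ]

/a/ after nasal /n/ → [ã]
/a/ after nasal /n/ → [ã]
/e/ after nasal /m/ → [ẽ]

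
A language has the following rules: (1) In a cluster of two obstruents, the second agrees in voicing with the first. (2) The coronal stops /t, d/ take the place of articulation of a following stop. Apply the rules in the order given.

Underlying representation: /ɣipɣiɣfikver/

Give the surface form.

[ɣipxiɣvikfer]

Rule 1: /ɣ/ after /p/ (voiceless) → [x]
Rule 1: /f/ after /ɣ/ (voiced) → [v]
Rule 1: /v/ after /k/ (voiceless) → [f]
After rule 1: ɣipxiɣvikfer
Rule 2: no segment meets the rule's conditions; no change.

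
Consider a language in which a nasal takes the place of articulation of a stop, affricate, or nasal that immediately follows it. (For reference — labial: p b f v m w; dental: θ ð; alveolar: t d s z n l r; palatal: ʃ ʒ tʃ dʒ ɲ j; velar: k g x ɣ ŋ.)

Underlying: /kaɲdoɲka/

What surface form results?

/ɲ/ before /d/ (alveolar) → [n]
/ɲ/ before /k/ (velar) → [ŋ]

[kandoŋka]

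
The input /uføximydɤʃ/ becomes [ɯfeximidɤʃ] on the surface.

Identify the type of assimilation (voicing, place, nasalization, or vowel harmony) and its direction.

/u/→[ɯ] /ø/→[e] /y/→[i].
Vowels agree with the last vowel, so the harmony is regressive.

vowel harmony, regressive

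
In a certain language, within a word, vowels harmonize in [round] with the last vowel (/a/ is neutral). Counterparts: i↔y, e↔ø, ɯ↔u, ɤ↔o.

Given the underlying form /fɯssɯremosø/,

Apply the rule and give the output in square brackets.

[fussurømosø]

/ɯ/ harmonizes with /ø/ ([+round]) → [u]
/ɯ/ harmonizes with /ø/ ([+round]) → [u]
/e/ harmonizes with /ø/ ([+round]) → [ø]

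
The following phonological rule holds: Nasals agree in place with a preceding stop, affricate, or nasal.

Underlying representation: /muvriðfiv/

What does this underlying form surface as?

no segment meets the rule's conditions; no change.

[muvriðfiv]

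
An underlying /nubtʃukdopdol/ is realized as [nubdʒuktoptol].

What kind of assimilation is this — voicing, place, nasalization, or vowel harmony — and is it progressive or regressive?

/tʃ/→[dʒ] /d/→[t] /d/→[t].
Each target copies a feature from the preceding segment, so the direction is progressive.

voicing assimilation, progressive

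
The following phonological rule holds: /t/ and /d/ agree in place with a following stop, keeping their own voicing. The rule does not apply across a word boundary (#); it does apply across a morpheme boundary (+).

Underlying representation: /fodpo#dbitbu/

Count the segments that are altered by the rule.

3

/d/ before /p/ (labial) → [b]
/d/ before /b/ (labial) → [b]
/t/ before /b/ (labial) → [p]
3 segments change.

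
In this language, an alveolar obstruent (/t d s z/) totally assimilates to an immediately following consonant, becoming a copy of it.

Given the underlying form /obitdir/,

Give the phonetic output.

/t/ before /d/ → [d] (total assimilation)

[obiddir]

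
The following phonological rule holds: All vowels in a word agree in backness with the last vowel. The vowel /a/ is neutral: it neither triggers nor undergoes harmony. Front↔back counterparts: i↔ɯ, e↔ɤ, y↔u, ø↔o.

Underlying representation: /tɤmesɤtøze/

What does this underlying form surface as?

[temesetøze]

/ɤ/ harmonizes with /e/ ([-back]) → [e]
/ɤ/ harmonizes with /e/ ([-back]) → [e]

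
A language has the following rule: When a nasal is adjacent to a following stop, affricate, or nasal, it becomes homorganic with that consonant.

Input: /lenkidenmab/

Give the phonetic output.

[leŋkidemmab]

/n/ before /k/ (velar) → [ŋ]
/n/ before /m/ (labial) → [m]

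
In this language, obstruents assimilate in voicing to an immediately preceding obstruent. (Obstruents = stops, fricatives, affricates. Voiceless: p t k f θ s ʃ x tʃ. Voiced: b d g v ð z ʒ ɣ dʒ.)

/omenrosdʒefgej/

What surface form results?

[omenrostʃefkej]

/dʒ/ after /s/ (voiceless) → [tʃ]
/g/ after /f/ (voiceless) → [k]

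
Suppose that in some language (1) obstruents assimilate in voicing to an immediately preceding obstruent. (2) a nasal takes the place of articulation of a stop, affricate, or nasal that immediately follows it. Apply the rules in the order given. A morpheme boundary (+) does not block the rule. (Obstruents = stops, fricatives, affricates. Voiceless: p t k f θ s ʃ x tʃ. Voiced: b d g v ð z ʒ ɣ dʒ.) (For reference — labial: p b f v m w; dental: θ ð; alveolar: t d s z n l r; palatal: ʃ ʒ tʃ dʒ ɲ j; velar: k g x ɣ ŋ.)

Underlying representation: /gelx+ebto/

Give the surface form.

[gelx+ebdo]

Rule 1: /t/ after /b/ (voiced) → [d]
After rule 1: gelx+ebdo
Rule 2: no segment meets the rule's conditions; no change.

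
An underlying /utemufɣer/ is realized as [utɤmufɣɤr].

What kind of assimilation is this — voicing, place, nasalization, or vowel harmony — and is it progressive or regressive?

vowel harmony, progressive

/e/→[ɤ] /e/→[ɤ].
Vowels agree with the first vowel, so the harmony is progressive.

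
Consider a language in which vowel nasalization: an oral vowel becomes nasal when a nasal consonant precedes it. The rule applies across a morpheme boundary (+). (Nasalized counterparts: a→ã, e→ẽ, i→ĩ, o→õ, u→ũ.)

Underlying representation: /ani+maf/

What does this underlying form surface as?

[anĩ+mãf]

/i/ after nasal /n/ → [ĩ]
/a/ after nasal /m/ → [ã]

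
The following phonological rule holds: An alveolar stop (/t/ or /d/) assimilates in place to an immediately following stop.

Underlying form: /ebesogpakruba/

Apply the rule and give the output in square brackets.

[ebesogpakruba]

no segment meets the rule's conditions; no change.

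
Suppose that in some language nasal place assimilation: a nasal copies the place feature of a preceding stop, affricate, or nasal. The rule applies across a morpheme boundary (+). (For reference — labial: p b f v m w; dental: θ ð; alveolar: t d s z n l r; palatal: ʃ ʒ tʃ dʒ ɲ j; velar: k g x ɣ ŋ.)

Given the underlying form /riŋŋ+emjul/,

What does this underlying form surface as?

no segment meets the rule's conditions; no change.

[riŋŋ+emjul]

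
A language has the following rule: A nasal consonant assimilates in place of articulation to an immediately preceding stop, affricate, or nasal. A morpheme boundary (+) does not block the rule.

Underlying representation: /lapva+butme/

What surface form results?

[lapva+butne]

/m/ after /t/ (alveolar) → [n]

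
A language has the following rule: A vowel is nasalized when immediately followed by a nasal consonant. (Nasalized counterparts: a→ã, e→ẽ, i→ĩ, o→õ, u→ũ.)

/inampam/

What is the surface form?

/i/ before nasal /n/ → [ĩ]
/a/ before nasal /m/ → [ã]
/a/ before nasal /m/ → [ã]

[ĩnãmpãm]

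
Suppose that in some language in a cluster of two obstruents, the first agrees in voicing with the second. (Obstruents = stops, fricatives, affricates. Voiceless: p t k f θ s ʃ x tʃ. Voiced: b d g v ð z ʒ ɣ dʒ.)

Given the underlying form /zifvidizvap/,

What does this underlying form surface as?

/f/ before /v/ (voiced) → [v]

[zivvidizvap]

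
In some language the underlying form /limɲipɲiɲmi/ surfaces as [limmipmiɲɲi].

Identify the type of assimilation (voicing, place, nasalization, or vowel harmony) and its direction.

/ɲ/→[m] /ɲ/→[m] /m/→[ɲ].
Each target copies a feature from the preceding segment, so the direction is progressive.

place assimilation, progressive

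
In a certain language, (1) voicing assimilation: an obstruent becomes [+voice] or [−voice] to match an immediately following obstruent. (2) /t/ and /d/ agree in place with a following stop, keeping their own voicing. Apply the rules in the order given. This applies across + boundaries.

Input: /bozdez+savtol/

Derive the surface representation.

[bozdes+saftol]

Rule 1: /z/ before /s/ (voiceless) → [s]
Rule 1: /v/ before /t/ (voiceless) → [f]
After rule 1: bozdes+saftol
Rule 2: no segment meets the rule's conditions; no change.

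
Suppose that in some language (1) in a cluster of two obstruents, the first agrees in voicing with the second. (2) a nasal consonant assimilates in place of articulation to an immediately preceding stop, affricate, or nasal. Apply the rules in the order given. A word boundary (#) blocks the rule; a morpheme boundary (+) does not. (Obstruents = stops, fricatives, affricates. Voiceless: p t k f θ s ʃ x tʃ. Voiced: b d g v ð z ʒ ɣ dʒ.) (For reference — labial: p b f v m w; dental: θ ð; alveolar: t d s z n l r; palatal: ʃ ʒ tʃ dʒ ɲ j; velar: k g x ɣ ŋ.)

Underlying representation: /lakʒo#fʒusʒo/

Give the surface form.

[lagʒo#vʒuzʒo]

Rule 1: /k/ before /ʒ/ (voiced) → [g]
Rule 1: /f/ before /ʒ/ (voiced) → [v]
Rule 1: /s/ before /ʒ/ (voiced) → [z]
After rule 1: lagʒo#vʒuzʒo
Rule 2: no segment meets the rule's conditions; no change.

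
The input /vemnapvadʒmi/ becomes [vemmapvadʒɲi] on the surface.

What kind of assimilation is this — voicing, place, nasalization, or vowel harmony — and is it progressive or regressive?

/n/→[m] /m/→[ɲ].
Each target copies a feature from the preceding segment, so the direction is progressive.

place assimilation, progressive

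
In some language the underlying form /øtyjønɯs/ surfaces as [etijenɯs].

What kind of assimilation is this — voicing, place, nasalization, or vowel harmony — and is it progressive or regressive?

/ø/→[e] /y/→[i] /ø/→[e].
Vowels agree with the last vowel, so the harmony is regressive.

vowel harmony, regressive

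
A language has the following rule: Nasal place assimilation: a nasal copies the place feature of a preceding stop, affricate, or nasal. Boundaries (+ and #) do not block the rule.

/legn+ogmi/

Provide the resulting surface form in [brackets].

/n/ after /g/ (velar) → [ŋ]
/m/ after /g/ (velar) → [ŋ]

[legŋ+ogŋi]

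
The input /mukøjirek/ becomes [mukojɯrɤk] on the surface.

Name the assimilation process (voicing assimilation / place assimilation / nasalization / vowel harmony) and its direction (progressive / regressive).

vowel harmony, progressive

/ø/→[o] /i/→[ɯ] /e/→[ɤ].
Vowels agree with the first vowel, so the harmony is progressive.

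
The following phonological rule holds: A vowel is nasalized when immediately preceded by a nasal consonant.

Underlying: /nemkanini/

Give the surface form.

[nẽmkanĩnĩ]

/e/ after nasal /n/ → [ẽ]
/i/ after nasal /n/ → [ĩ]
/i/ after nasal /n/ → [ĩ]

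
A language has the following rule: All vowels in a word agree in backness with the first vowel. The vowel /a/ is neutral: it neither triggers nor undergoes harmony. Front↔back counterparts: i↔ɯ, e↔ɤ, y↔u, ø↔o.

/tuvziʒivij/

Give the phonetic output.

[tuvzɯʒɯvɯj]

/i/ harmonizes with /u/ ([+back]) → [ɯ]
/i/ harmonizes with /u/ ([+back]) → [ɯ]
/i/ harmonizes with /u/ ([+back]) → [ɯ]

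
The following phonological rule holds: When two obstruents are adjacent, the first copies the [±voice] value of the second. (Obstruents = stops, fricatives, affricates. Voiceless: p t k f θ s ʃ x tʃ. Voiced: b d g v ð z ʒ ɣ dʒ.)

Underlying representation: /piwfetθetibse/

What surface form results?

[piwfetθetipse]

/b/ before /s/ (voiceless) → [p]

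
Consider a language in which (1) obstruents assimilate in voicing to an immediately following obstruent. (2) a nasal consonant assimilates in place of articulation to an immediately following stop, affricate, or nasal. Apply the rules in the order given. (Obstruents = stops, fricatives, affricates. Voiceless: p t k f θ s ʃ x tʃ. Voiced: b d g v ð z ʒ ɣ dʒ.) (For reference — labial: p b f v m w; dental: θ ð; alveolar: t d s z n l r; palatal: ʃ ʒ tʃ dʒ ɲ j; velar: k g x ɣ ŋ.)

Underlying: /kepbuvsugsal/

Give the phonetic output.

Rule 1: /p/ before /b/ (voiced) → [b]
Rule 1: /v/ before /s/ (voiceless) → [f]
Rule 1: /g/ before /s/ (voiceless) → [k]
After rule 1: kebbufsuksal
Rule 2: no segment meets the rule's conditions; no change.

[kebbufsuksal]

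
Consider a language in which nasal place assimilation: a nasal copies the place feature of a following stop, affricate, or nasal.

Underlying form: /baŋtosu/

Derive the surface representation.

[bantosu]

/ŋ/ before /t/ (alveolar) → [n]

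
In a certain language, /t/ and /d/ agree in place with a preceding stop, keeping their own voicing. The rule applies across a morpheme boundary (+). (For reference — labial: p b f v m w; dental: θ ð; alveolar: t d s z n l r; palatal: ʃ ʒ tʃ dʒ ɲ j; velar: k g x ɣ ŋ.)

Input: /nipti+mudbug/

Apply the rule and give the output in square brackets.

/t/ after /p/ (labial) → [p]

[nippi+mudbug]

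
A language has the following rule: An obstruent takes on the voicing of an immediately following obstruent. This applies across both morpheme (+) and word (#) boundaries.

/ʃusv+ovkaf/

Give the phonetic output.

[ʃuzv+ofkaf]

/s/ before /v/ (voiced) → [z]
/v/ before /k/ (voiceless) → [f]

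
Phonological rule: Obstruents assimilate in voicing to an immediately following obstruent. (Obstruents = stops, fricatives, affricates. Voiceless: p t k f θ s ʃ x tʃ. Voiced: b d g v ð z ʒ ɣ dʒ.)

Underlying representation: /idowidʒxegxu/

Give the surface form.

[idowitʃxekxu]

/dʒ/ before /x/ (voiceless) → [tʃ]
/g/ before /x/ (voiceless) → [k]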